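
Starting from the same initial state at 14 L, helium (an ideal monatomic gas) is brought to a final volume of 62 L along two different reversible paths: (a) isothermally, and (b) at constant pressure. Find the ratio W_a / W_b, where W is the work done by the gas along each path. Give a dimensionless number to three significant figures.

Path (a) isothermal: W = P₁V₁ ln(V₂/V₁) → W_a/(P₁V₁) = 1.488.
Path (b) isobaric: W = P₁(V₂ − V₁) → W_b/(P₁V₁) = 3.429.
W_a / W_b = 1.488 / 3.429 = 0.434.

W_a / W_b ≈ 0.434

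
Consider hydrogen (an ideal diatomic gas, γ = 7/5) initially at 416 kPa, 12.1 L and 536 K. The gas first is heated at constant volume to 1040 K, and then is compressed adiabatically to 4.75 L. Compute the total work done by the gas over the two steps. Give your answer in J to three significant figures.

W_total ≈ -11100 J

Step 1 (isochoric): W = 0 (constant volume).
After step 1: P = 807.2 kPa (V unchanged).
Step 2 (adiabatic): W = (P₁V₁ − P₂V₂)/(γ−1) = (9767 − 14197)/0.4 = -11075 J.
W_total = 0 − 11075 = -11075 J.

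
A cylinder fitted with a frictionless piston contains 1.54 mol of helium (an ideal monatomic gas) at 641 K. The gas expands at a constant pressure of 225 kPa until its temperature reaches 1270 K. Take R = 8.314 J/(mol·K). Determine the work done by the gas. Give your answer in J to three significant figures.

Isobaric: W = P ΔV = nR ΔT.
W = (1.54)(8.314)(1270 − 641) = 8053 J.

W ≈ 8050 J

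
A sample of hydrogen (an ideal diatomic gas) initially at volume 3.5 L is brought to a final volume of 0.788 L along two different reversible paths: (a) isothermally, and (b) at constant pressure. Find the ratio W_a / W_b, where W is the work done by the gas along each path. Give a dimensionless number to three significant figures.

W_a / W_b ≈ 1.92

Path (a) isothermal: W = P₁V₁ ln(V₂/V₁) → W_a/(P₁V₁) = -1.491.
Path (b) isobaric: W = P₁(V₂ − V₁) → W_b/(P₁V₁) = -0.7749.
W_a / W_b = -1.491 / -0.7749 = 1.924.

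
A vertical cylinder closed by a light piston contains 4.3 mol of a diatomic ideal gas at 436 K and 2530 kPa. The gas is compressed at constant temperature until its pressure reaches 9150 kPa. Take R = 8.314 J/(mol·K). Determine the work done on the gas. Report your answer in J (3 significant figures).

Isothermal process: W = nRT ln(V₂/V₁) = nRT ln(P₁/P₂).
W = (4.3)(8.314)(436) × ln(2530/9150)
  = 15587 × ln(0.2765) = 15587 × -1.286
W_by_gas = -20038 J; work on gas = −W_by = 20038 J.

W ≈ 20000 J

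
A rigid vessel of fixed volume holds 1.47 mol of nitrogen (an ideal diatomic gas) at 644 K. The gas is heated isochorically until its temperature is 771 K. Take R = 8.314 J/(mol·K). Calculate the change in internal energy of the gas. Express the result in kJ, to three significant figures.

ΔU ≈ 3.88 kJ

Constant volume ⇒ W = 0, so Q = ΔU = nCᵥΔT with Cᵥ = 5R/2 = 20.79 J/(mol·K).
ΔU = (1.47)(20.79)(771 − 644) = 3880 J.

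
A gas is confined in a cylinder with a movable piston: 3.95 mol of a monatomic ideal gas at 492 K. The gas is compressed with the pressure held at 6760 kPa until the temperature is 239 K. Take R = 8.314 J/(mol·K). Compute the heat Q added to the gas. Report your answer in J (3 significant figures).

Q ≈ -20800 J

Isobaric: W = nRΔT = (3.95)(8.314)(-253) = -8309 J.
ΔU = nCᵥΔT with Cᵥ = 3R/2: ΔU = (3.95)(12.47)(-253) = -12463 J.
Q = ΔU + W = -12463 − 8309 = -20771 J.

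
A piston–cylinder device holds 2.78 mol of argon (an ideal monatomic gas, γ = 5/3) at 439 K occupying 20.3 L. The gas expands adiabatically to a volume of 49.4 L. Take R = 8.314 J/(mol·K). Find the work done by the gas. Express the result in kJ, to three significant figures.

W ≈ 6.81 kJ

Adiabatic: TV^(γ−1) = const with γ = 5/3.
T₂ = T₁ (V₁/V₂)^(γ−1) = 439 × (20.3/49.4)^0.667 = 439 × 0.5527 = 242.6 K.
W_by = nCᵥ(T₁ − T₂) = (2.78)(12.47)(439 − 242.6) = 6807 J.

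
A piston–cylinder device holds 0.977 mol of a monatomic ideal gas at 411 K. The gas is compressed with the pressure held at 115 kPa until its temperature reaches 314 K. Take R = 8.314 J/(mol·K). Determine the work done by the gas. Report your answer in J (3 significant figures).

Isobaric: W = P ΔV = nR ΔT.
W = (0.977)(8.314)(314 − 411) = -787.9 J.

W ≈ -788 J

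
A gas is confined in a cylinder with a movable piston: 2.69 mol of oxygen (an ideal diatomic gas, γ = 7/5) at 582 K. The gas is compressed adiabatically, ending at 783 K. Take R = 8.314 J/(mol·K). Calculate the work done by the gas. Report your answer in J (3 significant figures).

Adiabatic ⇒ Q = 0, so W_by = −ΔU = nCᵥ(T₁ − T₂).
Cᵥ = 5R/2 = 20.79 J/(mol·K).
W = (2.69)(20.79)(582 − 783) = -11238 J.

W ≈ -11200 J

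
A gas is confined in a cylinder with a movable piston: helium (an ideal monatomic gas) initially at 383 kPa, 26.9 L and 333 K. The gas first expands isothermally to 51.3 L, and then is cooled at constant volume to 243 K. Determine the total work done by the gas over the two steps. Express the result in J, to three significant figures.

W_total ≈ 6650 J

Step 1 (isothermal): W = P₁V₁ ln(V₂/V₁) = (10303) ln(51.3/26.9) = 6651 J.
Step 2 (isochoric): W = 0 (constant volume).
W_total = 6651 + 0 = 6651 J.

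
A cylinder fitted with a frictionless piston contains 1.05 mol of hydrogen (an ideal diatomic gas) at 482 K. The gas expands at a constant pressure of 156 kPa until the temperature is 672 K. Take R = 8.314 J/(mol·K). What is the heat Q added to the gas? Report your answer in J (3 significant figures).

Q ≈ 5810 J

Isobaric: W = nRΔT = (1.05)(8.314)(190) = 1659 J.
ΔU = nCᵥΔT with Cᵥ = 5R/2: ΔU = (1.05)(20.79)(190) = 4147 J.
Q = ΔU + W = 4147 + 1659 = 5805 J.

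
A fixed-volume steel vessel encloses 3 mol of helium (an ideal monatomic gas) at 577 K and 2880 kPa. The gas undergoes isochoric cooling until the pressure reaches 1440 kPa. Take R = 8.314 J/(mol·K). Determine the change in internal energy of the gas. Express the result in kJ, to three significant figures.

Constant volume ⇒ W = 0, so Q = ΔU = nCᵥΔT with Cᵥ = 3R/2 = 12.47 J/(mol·K).
At constant V, T₂/T₁ = P₂/P₁ ⇒ ΔT = T₁(P₂/P₁ − 1) = 577·(1440/2880 − 1) = -288.5 K.
ΔU = (3)(12.47)(-288.5) = -10794 J.

ΔU ≈ -10.8 kJ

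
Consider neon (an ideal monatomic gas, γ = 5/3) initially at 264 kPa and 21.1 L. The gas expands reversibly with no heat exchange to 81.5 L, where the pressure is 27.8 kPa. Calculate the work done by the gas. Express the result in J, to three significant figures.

Adiabatic: W = (P₁V₁ − P₂V₂)/(γ − 1) with γ = 5/3.
P₁V₁ = 5570 J, P₂V₂ = 2266 J.
W = (5570 − 2266) / 0.6667 = 4957 J.

W ≈ 4960 J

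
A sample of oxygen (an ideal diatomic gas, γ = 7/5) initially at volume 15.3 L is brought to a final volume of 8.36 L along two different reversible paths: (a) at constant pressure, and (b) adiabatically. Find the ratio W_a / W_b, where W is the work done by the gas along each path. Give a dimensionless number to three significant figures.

W_a / W_b ≈ 0.663

Path (a) isobaric: W = P₁(V₂ − V₁) → W_a/(P₁V₁) = -0.4536.
Path (b) adiabatic: W = P₁V₁(1 − (V₁/V₂)^(γ−1))/(γ−1) → W_b/(P₁V₁) = -0.6837.
W_a / W_b = -0.4536 / -0.6837 = 0.6634.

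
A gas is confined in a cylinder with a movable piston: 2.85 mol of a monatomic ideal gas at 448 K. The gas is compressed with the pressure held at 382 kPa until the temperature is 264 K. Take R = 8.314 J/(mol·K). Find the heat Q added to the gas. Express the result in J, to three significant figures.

Isobaric: W = nRΔT = (2.85)(8.314)(-184) = -4360 J.
ΔU = nCᵥΔT with Cᵥ = 3R/2: ΔU = (2.85)(12.47)(-184) = -6540 J.
Q = ΔU + W = -6540 − 4360 = -10900 J.

Q ≈ -10900 J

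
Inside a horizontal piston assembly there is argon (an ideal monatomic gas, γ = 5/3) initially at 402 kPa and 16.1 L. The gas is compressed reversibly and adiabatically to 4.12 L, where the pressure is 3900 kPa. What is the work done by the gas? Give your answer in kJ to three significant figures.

Adiabatic: W = (P₁V₁ − P₂V₂)/(γ − 1) with γ = 5/3.
P₁V₁ = 6472 J, P₂V₂ = 16068 J.
W = (6472 − 16068) / 0.6667 = -14394 J.

W ≈ -14.4 kJ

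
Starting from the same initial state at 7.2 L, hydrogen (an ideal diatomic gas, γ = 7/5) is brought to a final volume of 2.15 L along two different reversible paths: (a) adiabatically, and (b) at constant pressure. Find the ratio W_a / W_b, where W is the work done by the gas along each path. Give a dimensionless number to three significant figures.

Path (a) adiabatic: W = P₁V₁(1 − (V₁/V₂)^(γ−1))/(γ−1) → W_a/(P₁V₁) = -1.554.
Path (b) isobaric: W = P₁(V₂ − V₁) → W_b/(P₁V₁) = -0.7014.
W_a / W_b = -1.554 / -0.7014 = 2.216.

W_a / W_b ≈ 2.22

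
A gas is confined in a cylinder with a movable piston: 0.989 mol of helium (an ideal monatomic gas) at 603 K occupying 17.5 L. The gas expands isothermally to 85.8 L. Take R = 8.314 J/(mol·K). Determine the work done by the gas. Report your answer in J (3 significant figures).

Isothermal: W = nRT ln(V₂/V₁).
W = (0.989)(8.314)(603) × ln(85.8/17.5)
  = 4958 × 1.59
W_by_gas = 7883 J.

W ≈ 7880 J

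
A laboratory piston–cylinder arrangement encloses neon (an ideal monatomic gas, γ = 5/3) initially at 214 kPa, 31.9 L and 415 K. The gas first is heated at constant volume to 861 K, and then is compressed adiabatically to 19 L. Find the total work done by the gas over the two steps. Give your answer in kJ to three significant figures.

Step 1 (isochoric): W = 0 (constant volume).
After step 1: P = 444 kPa (V unchanged).
Step 2 (adiabatic): W = (P₁V₁ − P₂V₂)/(γ−1) = (14163 − 20007)/0.667 = -8766 J.
W_total = 0 − 8766 = -8766 J.

W_total ≈ -8.77 kJ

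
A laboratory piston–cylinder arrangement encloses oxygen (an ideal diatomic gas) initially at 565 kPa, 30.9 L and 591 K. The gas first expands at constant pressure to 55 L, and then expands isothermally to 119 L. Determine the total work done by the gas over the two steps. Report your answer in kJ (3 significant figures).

W_total ≈ 37.6 kJ

Step 1 (isobaric): W = PΔV = (565 kPa)(55 − 30.9 L) = 13616 J.
After step 1: P = 565 kPa, V = 55 L, T = 1052 K.
Step 2 (isothermal): W = P₁V₁ ln(V₂/V₁) = (31075) ln(119/55) = 23983 J.
W_total = 13616 + 23983 = 37600 J.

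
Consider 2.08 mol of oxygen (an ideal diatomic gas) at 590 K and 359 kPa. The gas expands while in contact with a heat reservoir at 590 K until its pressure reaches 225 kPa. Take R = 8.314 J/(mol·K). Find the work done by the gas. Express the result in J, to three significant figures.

W ≈ 4770 J

Isothermal process: W = nRT ln(V₂/V₁) = nRT ln(P₁/P₂).
W = (2.08)(8.314)(590) × ln(359/225)
  = 10203 × ln(1.596) = 10203 × 0.4672
W_by_gas = 4767 J.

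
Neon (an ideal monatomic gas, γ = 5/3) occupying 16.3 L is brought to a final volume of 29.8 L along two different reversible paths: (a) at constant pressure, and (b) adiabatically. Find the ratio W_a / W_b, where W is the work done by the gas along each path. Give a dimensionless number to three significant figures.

W_a / W_b ≈ 1.67

Path (a) isobaric: W = P₁(V₂ − V₁) → W_a/(P₁V₁) = 0.8282.
Path (b) adiabatic: W = P₁V₁(1 − (V₁/V₂)^(γ−1))/(γ−1) → W_b/(P₁V₁) = 0.4968.
W_a / W_b = 0.8282 / 0.4968 = 1.667.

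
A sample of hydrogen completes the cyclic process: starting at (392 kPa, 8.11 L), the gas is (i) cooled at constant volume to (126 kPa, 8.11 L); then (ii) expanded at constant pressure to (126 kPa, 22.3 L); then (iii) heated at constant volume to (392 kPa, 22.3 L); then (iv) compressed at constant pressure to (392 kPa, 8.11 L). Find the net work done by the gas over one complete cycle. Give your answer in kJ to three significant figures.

W_net ≈ -3.77 kJ

Constant-volume legs do no work.
W(ii) = (126)(22.3 − 8.11) = 1788 J; W(iv) = (392)(8.11 − 22.3) = -5562 J.
W_net = 1788 − 5562 = -3775 J (the counter-clockwise enclosed area).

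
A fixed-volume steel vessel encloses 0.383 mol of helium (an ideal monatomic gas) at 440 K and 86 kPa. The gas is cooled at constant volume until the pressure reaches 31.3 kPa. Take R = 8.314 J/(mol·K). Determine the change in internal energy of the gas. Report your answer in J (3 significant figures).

ΔU ≈ -1340 J

Constant volume ⇒ W = 0, so Q = ΔU = nCᵥΔT with Cᵥ = 3R/2 = 12.47 J/(mol·K).
At constant V, T₂/T₁ = P₂/P₁ ⇒ ΔT = T₁(P₂/P₁ − 1) = 440·(31.3/86 − 1) = -279.9 K.
ΔU = (0.383)(12.47)(-279.9) = -1337 J.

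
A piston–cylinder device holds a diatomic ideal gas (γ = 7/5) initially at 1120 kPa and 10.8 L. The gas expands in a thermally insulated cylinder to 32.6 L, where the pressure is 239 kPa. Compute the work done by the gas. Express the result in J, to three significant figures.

W ≈ 10800 J

Adiabatic: W = (P₁V₁ − P₂V₂)/(γ − 1) with γ = 7/5.
P₁V₁ = 12096 J, P₂V₂ = 7791 J.
W = (12096 − 7791) / 0.4 = 10762 J.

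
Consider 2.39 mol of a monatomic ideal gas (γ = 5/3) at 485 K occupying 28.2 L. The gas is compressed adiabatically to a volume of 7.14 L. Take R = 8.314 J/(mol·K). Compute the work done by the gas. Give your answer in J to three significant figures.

Adiabatic: TV^(γ−1) = const with γ = 5/3.
T₂ = T₁ (V₁/V₂)^(γ−1) = 485 × (28.2/7.14)^0.667 = 485 × 2.499 = 1212 K.
W_by = nCᵥ(T₁ − T₂) = (2.39)(12.47)(485 − 1212) = -21664 J.

W ≈ -21700 J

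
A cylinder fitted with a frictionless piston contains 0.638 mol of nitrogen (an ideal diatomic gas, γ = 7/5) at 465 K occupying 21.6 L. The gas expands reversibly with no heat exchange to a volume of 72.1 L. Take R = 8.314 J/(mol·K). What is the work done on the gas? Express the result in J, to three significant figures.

Adiabatic: TV^(γ−1) = const with γ = 7/5.
T₂ = T₁ (V₁/V₂)^(γ−1) = 465 × (21.6/72.1)^0.4 = 465 × 0.6175 = 287.1 K.
W_by = nCᵥ(T₁ − T₂) = (0.638)(20.79)(465 − 287.1) = 2359 J.
Work on gas = −W_by = -2359 J.

W ≈ -2360 J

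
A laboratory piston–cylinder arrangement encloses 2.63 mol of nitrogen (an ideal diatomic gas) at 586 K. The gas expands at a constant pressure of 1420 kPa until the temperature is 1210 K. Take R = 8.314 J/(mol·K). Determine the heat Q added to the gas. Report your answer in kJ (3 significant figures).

Q ≈ 47.8 kJ

Isobaric: W = nRΔT = (2.63)(8.314)(624) = 13644 J.
ΔU = nCᵥΔT with Cᵥ = 5R/2: ΔU = (2.63)(20.79)(624) = 34111 J.
Q = ΔU + W = 34111 + 13644 = 47755 J.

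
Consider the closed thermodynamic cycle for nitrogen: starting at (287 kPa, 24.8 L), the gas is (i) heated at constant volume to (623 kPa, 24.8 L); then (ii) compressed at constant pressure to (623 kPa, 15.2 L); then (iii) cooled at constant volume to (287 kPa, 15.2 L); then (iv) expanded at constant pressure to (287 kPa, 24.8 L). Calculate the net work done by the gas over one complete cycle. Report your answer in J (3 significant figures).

Constant-volume legs do no work.
W(ii) = (623)(15.2 − 24.8) = -5981 J; W(iv) = (287)(24.8 − 15.2) = 2755 J.
W_net = -5981 + 2755 = -3226 J (the counter-clockwise enclosed area).

W_net ≈ -3230 J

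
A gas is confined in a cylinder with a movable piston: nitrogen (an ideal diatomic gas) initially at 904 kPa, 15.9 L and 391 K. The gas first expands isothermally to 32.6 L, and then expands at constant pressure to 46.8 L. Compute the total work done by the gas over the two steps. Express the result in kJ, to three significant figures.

Step 1 (isothermal): W = P₁V₁ ln(V₂/V₁) = (14374) ln(32.6/15.9) = 10320 J.
After step 1: P = 440.9 kPa, V = 32.6 L, T = 391 K.
Step 2 (isobaric): W = PΔV = (440.9 kPa)(46.8 − 32.6 L) = 6261 J.
W_total = 10320 + 6261 = 16581 J.

W_total ≈ 16.6 kJ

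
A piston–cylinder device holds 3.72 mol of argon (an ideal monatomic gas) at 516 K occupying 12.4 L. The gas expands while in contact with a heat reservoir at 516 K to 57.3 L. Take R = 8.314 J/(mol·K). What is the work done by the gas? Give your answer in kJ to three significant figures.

W ≈ 24.4 kJ

Isothermal: W = nRT ln(V₂/V₁).
W = (3.72)(8.314)(516) × ln(57.3/12.4)
  = 15959 × 1.531
W_by_gas = 24427 J.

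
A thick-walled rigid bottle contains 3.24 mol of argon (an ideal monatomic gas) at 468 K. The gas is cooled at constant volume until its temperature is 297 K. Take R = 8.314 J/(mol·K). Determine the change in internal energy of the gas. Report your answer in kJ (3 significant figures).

ΔU ≈ -6.91 kJ

Constant volume ⇒ W = 0, so Q = ΔU = nCᵥΔT with Cᵥ = 3R/2 = 12.47 J/(mol·K).
ΔU = (3.24)(12.47)(297 − 468) = -6909 J.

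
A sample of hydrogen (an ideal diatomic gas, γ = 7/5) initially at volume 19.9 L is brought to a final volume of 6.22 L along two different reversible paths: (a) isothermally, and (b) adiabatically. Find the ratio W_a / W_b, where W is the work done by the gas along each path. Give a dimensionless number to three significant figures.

W_a / W_b ≈ 0.785

Path (a) isothermal: W = P₁V₁ ln(V₂/V₁) → W_a/(P₁V₁) = -1.163.
Path (b) adiabatic: W = P₁V₁(1 − (V₁/V₂)^(γ−1))/(γ−1) → W_b/(P₁V₁) = -1.481.
W_a / W_b = -1.163 / -1.481 = 0.7854.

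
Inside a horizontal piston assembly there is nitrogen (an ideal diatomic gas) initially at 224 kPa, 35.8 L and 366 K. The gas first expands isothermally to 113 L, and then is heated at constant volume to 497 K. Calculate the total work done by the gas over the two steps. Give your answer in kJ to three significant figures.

W_total ≈ 9.22 kJ

Step 1 (isothermal): W = P₁V₁ ln(V₂/V₁) = (8019) ln(113/35.8) = 9218 J.
Step 2 (isochoric): W = 0 (constant volume).
W_total = 9218 + 0 = 9218 J.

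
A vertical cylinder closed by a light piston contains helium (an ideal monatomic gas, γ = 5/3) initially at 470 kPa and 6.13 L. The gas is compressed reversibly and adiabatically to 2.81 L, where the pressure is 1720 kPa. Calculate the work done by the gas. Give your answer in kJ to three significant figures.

W ≈ -2.93 kJ

Adiabatic: W = (P₁V₁ − P₂V₂)/(γ − 1) with γ = 5/3.
P₁V₁ = 2881 J, P₂V₂ = 4833 J.
W = (2881 − 4833) / 0.6667 = -2928 J.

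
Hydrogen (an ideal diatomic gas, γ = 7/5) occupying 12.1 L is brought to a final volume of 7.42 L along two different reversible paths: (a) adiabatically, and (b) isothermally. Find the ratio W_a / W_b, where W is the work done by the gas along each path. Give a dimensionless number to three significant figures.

Path (a) adiabatic: W = P₁V₁(1 − (V₁/V₂)^(γ−1))/(γ−1) → W_a/(P₁V₁) = -0.5401.
Path (b) isothermal: W = P₁V₁ ln(V₂/V₁) → W_b/(P₁V₁) = -0.489.
W_a / W_b = -0.5401 / -0.489 = 1.105.

W_a / W_b ≈ 1.10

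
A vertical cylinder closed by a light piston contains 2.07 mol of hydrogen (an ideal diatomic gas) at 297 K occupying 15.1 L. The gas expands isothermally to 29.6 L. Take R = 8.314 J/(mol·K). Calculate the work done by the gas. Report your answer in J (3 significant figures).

Isothermal: W = nRT ln(V₂/V₁).
W = (2.07)(8.314)(297) × ln(29.6/15.1)
  = 5111 × 0.6731
W_by_gas = 3440 J.

W ≈ 3440 J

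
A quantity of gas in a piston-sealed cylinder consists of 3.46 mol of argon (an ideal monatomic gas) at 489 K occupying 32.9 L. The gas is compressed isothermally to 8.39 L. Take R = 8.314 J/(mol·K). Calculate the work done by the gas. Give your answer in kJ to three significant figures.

W ≈ -19.2 kJ

Isothermal: W = nRT ln(V₂/V₁).
W = (3.46)(8.314)(489) × ln(8.39/32.9)
  = 14067 × -1.366
W_by_gas = -19221 J.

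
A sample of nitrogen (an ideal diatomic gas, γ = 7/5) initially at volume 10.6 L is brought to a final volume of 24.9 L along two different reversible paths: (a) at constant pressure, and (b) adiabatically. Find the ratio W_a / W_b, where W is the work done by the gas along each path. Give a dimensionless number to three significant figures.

W_a / W_b ≈ 1.86

Path (a) isobaric: W = P₁(V₂ − V₁) → W_a/(P₁V₁) = 1.349.
Path (b) adiabatic: W = P₁V₁(1 − (V₁/V₂)^(γ−1))/(γ−1) → W_b/(P₁V₁) = 0.7234.
W_a / W_b = 1.349 / 0.7234 = 1.865.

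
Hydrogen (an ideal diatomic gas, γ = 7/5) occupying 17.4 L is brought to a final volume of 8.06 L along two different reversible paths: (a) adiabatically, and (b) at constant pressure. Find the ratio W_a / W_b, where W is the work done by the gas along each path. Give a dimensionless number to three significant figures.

W_a / W_b ≈ 1.68

Path (a) adiabatic: W = P₁V₁(1 − (V₁/V₂)^(γ−1))/(γ−1) → W_a/(P₁V₁) = -0.9011.
Path (b) isobaric: W = P₁(V₂ − V₁) → W_b/(P₁V₁) = -0.5368.
W_a / W_b = -0.9011 / -0.5368 = 1.679.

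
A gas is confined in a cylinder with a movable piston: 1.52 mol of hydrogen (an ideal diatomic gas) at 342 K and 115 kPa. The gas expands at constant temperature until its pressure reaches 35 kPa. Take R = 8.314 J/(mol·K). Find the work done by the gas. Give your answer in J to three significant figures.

W ≈ 5140 J

Isothermal process: W = nRT ln(V₂/V₁) = nRT ln(P₁/P₂).
W = (1.52)(8.314)(342) × ln(115/35)
  = 4322 × ln(3.286) = 4322 × 1.19
W_by_gas = 5141 J.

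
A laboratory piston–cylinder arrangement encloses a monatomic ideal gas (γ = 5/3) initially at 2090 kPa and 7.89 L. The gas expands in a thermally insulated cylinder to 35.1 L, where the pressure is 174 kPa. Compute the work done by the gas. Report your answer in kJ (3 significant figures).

Adiabatic: W = (P₁V₁ − P₂V₂)/(γ − 1) with γ = 5/3.
P₁V₁ = 16490 J, P₂V₂ = 6107 J.
W = (16490 − 6107) / 0.6667 = 15574 J.

W ≈ 15.6 kJ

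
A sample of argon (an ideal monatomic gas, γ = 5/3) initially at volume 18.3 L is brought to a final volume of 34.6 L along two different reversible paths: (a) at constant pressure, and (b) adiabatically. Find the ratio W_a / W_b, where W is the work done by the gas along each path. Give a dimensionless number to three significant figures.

Path (a) isobaric: W = P₁(V₂ − V₁) → W_a/(P₁V₁) = 0.8907.
Path (b) adiabatic: W = P₁V₁(1 − (V₁/V₂)^(γ−1))/(γ−1) → W_b/(P₁V₁) = 0.519.
W_a / W_b = 0.8907 / 0.519 = 1.716.

W_a / W_b ≈ 1.72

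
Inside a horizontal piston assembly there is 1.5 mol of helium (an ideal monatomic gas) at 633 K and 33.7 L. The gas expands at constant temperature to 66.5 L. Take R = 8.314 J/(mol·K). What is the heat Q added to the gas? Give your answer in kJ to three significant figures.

Q ≈ 5.37 kJ

Isothermal ⇒ ΔU = 0, so Q = W = nRT ln(V₂/V₁).
Q = (1.5)(8.314)(633) ln(66.5/33.7) = 7894 × 0.6797 = 5366 J.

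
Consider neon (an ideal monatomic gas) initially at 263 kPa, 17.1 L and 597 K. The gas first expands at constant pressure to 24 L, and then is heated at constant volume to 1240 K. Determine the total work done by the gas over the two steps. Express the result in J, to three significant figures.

W_total ≈ 1810 J

Step 1 (isobaric): W = PΔV = (263 kPa)(24 − 17.1 L) = 1815 J.
Step 2 (isochoric): W = 0 (constant volume).
W_total = 1815 + 0 = 1815 J.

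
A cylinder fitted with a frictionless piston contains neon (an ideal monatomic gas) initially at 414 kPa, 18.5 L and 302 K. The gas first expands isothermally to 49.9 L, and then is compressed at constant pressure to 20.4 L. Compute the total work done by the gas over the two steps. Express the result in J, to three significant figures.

Step 1 (isothermal): W = P₁V₁ ln(V₂/V₁) = (7659) ln(49.9/18.5) = 7600 J.
After step 1: P = 153.5 kPa, V = 49.9 L, T = 302 K.
Step 2 (isobaric): W = PΔV = (153.5 kPa)(20.4 − 49.9 L) = -4528 J.
W_total = 7600 − 4528 = 3072 J.

W_total ≈ 3070 J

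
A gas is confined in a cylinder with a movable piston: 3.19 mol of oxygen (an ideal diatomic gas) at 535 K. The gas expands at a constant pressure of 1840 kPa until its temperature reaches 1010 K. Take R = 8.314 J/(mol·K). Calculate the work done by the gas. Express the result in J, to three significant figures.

W ≈ 12600 J

Isobaric: W = P ΔV = nR ΔT.
W = (3.19)(8.314)(1010 − 535) = 12598 J.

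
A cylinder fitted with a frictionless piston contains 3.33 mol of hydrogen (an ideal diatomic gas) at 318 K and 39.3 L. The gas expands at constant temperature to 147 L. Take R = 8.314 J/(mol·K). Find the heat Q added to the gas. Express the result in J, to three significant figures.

Q ≈ 11600 J

Isothermal ⇒ ΔU = 0, so Q = W = nRT ln(V₂/V₁).
Q = (3.33)(8.314)(318) ln(147/39.3) = 8804 × 1.319 = 11614 J.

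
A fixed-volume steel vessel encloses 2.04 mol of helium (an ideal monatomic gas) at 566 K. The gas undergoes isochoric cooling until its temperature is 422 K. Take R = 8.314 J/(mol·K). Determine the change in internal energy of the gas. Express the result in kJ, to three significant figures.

ΔU ≈ -3.66 kJ

Constant volume ⇒ W = 0, so Q = ΔU = nCᵥΔT with Cᵥ = 3R/2 = 12.47 J/(mol·K).
ΔU = (2.04)(12.47)(422 − 566) = -3663 J.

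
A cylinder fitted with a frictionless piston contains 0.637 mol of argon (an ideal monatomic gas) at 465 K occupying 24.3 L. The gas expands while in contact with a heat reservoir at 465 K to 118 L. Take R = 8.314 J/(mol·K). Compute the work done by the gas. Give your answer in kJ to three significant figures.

Isothermal: W = nRT ln(V₂/V₁).
W = (0.637)(8.314)(465) × ln(118/24.3)
  = 2463 × 1.58
W_by_gas = 3891 J.

W ≈ 3.89 kJ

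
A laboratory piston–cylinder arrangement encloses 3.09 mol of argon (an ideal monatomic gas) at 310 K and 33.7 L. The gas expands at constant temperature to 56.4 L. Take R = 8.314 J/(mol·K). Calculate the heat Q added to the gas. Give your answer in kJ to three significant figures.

Q ≈ 4.10 kJ

Isothermal ⇒ ΔU = 0, so Q = W = nRT ln(V₂/V₁).
Q = (3.09)(8.314)(310) ln(56.4/33.7) = 7964 × 0.515 = 4101 J.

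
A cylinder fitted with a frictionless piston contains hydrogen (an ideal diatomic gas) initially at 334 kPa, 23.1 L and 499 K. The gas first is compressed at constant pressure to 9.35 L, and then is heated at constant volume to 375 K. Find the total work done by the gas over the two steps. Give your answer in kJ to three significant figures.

W_total ≈ -4.59 kJ

Step 1 (isobaric): W = PΔV = (334 kPa)(9.35 − 23.1 L) = -4593 J.
Step 2 (isochoric): W = 0 (constant volume).
W_total = -4593 + 0 = -4593 J.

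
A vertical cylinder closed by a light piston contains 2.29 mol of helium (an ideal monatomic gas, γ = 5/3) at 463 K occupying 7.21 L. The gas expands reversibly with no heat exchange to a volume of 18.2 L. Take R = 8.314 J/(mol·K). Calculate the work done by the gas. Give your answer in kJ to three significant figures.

Adiabatic: TV^(γ−1) = const with γ = 5/3.
T₂ = T₁ (V₁/V₂)^(γ−1) = 463 × (7.21/18.2)^0.667 = 463 × 0.5394 = 249.7 K.
W_by = nCᵥ(T₁ − T₂) = (2.29)(12.47)(463 − 249.7) = 6090 J.

W ≈ 6.09 kJ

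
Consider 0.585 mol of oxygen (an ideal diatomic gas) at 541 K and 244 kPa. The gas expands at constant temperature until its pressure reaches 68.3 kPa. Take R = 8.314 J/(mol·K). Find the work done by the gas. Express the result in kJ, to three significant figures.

W ≈ 3.35 kJ

Isothermal process: W = nRT ln(V₂/V₁) = nRT ln(P₁/P₂).
W = (0.585)(8.314)(541) × ln(244/68.3)
  = 2631 × ln(3.572) = 2631 × 1.273
W_by_gas = 3350 J.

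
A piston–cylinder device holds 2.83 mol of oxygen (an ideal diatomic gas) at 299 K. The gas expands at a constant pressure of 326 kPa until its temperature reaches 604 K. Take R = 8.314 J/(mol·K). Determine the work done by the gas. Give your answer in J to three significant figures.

W ≈ 7180 J

Isobaric: W = P ΔV = nR ΔT.
W = (2.83)(8.314)(604 − 299) = 7176 J.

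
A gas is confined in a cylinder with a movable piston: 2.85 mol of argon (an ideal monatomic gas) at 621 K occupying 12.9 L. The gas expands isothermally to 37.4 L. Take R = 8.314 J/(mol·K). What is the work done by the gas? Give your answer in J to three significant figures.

Isothermal: W = nRT ln(V₂/V₁).
W = (2.85)(8.314)(621) × ln(37.4/12.9)
  = 14715 × 1.064
W_by_gas = 15663 J.

W ≈ 15700 J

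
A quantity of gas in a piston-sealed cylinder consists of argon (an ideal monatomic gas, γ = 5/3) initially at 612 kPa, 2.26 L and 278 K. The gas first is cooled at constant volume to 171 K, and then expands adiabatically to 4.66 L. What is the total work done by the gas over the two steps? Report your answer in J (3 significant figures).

W_total ≈ 488 J

Step 1 (isochoric): W = 0 (constant volume).
After step 1: P = 376.4 kPa (V unchanged).
Step 2 (adiabatic): W = (P₁V₁ − P₂V₂)/(γ−1) = (850.8 − 525.2)/0.667 = 488.4 J.
W_total = 0 + 488.4 = 488.4 J.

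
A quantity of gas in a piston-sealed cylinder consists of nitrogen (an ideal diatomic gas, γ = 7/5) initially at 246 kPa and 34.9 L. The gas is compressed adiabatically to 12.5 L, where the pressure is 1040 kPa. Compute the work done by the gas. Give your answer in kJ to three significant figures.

Adiabatic: W = (P₁V₁ − P₂V₂)/(γ − 1) with γ = 7/5.
P₁V₁ = 8585 J, P₂V₂ = 13000 J.
W = (8585 − 13000) / 0.4 = -11037 J.

W ≈ -11.0 kJ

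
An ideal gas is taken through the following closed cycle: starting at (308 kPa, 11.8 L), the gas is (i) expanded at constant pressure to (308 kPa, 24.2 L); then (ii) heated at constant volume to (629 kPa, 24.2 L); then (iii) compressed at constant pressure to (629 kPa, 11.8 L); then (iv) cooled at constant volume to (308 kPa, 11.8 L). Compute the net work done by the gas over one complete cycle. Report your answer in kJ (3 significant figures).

Constant-volume legs do no work.
W(i) = (308)(24.2 − 11.8) = 3819 J; W(iii) = (629)(11.8 − 24.2) = -7800 J.
W_net = 3819 − 7800 = -3980 J (the counter-clockwise enclosed area).

W_net ≈ -3.98 kJ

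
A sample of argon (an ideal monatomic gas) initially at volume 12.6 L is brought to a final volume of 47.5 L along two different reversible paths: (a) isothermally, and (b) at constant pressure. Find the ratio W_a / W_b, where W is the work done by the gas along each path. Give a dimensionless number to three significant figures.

Path (a) isothermal: W = P₁V₁ ln(V₂/V₁) → W_a/(P₁V₁) = 1.327.
Path (b) isobaric: W = P₁(V₂ − V₁) → W_b/(P₁V₁) = 2.77.
W_a / W_b = 1.327 / 2.77 = 0.4791.

W_a / W_b ≈ 0.479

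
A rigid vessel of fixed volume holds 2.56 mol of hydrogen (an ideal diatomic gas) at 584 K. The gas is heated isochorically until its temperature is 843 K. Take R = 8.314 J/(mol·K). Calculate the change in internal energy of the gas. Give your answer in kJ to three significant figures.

ΔU ≈ 13.8 kJ

Constant volume ⇒ W = 0, so Q = ΔU = nCᵥΔT with Cᵥ = 5R/2 = 20.79 J/(mol·K).
ΔU = (2.56)(20.79)(843 − 584) = 13781 J.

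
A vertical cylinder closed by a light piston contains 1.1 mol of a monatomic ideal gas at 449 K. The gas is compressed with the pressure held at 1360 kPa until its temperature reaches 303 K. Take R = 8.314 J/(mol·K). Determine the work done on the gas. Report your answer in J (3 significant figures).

W ≈ 1340 J

Isobaric: W = P ΔV = nR ΔT.
W = (1.1)(8.314)(303 − 449) = -1335 J.
Work on gas = −W_by = 1335 J.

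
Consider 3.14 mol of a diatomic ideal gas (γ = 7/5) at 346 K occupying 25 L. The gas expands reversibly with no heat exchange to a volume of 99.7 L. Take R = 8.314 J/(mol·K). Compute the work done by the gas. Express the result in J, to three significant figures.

Adiabatic: TV^(γ−1) = const with γ = 7/5.
T₂ = T₁ (V₁/V₂)^(γ−1) = 346 × (25/99.7)^0.4 = 346 × 0.575 = 199 K.
W_by = nCᵥ(T₁ − T₂) = (3.14)(20.79)(346 − 199) = 9596 J.

W ≈ 9600 J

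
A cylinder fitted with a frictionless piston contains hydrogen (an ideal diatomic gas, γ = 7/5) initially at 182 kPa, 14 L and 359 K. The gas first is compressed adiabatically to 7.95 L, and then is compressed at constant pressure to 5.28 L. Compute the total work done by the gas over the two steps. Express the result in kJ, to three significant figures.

W_total ≈ -2.69 kJ

Step 1 (adiabatic): W = (P₁V₁ − P₂V₂)/(γ−1) = (2548 − 3195)/0.4 = -1618 J.
After step 1: P = 401.9 kPa, V = 7.95 L, T = 450.2 K.
Step 2 (isobaric): W = PΔV = (401.9 kPa)(5.28 − 7.95 L) = -1073 J.
W_total = -1618 − 1073 = -2691 J.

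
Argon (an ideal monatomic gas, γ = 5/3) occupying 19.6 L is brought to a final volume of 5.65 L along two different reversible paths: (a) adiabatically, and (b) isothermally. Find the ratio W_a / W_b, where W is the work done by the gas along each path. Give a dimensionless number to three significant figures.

W_a / W_b ≈ 1.56

Path (a) adiabatic: W = P₁V₁(1 − (V₁/V₂)^(γ−1))/(γ−1) → W_a/(P₁V₁) = -1.937.
Path (b) isothermal: W = P₁V₁ ln(V₂/V₁) → W_b/(P₁V₁) = -1.244.
W_a / W_b = -1.937 / -1.244 = 1.558.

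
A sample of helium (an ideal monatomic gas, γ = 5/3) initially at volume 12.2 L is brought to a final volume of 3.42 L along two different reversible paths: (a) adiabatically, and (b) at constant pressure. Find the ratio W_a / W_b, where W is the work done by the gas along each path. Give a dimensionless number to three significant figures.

W_a / W_b ≈ 2.78

Path (a) adiabatic: W = P₁V₁(1 − (V₁/V₂)^(γ−1))/(γ−1) → W_a/(P₁V₁) = -2.002.
Path (b) isobaric: W = P₁(V₂ − V₁) → W_b/(P₁V₁) = -0.7197.
W_a / W_b = -2.002 / -0.7197 = 2.782.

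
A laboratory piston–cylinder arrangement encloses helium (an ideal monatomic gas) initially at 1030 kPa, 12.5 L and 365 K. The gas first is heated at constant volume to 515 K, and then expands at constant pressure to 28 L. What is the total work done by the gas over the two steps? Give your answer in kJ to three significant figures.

W_total ≈ 22.5 kJ

Step 1 (isochoric): W = 0 (constant volume).
After step 1: P = 1453 kPa (V unchanged).
Step 2 (isobaric): W = PΔV = (1453 kPa)(28 − 12.5 L) = 22526 J.
W_total = 0 + 22526 = 22526 J.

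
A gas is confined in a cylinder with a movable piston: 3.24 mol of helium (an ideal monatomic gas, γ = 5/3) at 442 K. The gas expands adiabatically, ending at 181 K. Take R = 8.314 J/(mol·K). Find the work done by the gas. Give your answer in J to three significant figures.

W ≈ 10500 J

Adiabatic ⇒ Q = 0, so W_by = −ΔU = nCᵥ(T₁ − T₂).
Cᵥ = 3R/2 = 12.47 J/(mol·K).
W = (3.24)(12.47)(442 − 181) = 10546 J.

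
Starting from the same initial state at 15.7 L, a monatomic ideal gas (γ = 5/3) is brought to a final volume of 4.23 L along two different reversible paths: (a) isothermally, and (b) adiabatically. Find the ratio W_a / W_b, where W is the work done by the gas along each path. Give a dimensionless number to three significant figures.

Path (a) isothermal: W = P₁V₁ ln(V₂/V₁) → W_a/(P₁V₁) = -1.311.
Path (b) adiabatic: W = P₁V₁(1 − (V₁/V₂)^(γ−1))/(γ−1) → W_b/(P₁V₁) = -2.096.
W_a / W_b = -1.311 / -2.096 = 0.6258.

W_a / W_b ≈ 0.626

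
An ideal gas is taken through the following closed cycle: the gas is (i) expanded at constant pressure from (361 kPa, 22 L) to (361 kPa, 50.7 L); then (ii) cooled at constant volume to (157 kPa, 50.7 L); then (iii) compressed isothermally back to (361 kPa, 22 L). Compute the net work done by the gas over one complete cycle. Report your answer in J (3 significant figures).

Leg (i): W = PΔV = (361)(50.7 − 22) = 10361 J.
Leg (ii): W = 0.
Leg (iii): W = PᵢVᵢ ln(V_f/Vᵢ) = (7960) ln(22/50.7) = -6646 J.
W_net = 10361 − 6646 = 3715 J.

W_net ≈ 3720 J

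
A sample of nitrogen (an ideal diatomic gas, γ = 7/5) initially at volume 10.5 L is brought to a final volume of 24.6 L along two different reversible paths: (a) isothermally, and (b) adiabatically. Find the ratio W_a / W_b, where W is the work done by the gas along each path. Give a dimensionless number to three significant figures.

W_a / W_b ≈ 1.18

Path (a) isothermal: W = P₁V₁ ln(V₂/V₁) → W_a/(P₁V₁) = 0.8514.
Path (b) adiabatic: W = P₁V₁(1 − (V₁/V₂)^(γ−1))/(γ−1) → W_b/(P₁V₁) = 0.7215.
W_a / W_b = 0.8514 / 0.7215 = 1.18.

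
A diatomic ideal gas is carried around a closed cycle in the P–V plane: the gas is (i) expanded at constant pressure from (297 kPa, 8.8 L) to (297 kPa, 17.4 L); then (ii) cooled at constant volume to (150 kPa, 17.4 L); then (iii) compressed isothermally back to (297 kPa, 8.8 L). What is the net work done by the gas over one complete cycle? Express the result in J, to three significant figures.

W_net ≈ 775 J

Leg (i): W = PΔV = (297)(17.4 − 8.8) = 2554 J.
Leg (ii): W = 0.
Leg (iii): W = PᵢVᵢ ln(V_f/Vᵢ) = (2610) ln(8.8/17.4) = -1779 J.
W_net = 2554 − 1779 = 774.9 J.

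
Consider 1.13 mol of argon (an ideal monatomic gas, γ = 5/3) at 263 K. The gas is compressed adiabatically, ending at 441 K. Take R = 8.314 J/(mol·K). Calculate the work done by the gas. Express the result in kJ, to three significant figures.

Adiabatic ⇒ Q = 0, so W_by = −ΔU = nCᵥ(T₁ − T₂).
Cᵥ = 3R/2 = 12.47 J/(mol·K).
W = (1.13)(12.47)(263 − 441) = -2508 J.

W ≈ -2.51 kJ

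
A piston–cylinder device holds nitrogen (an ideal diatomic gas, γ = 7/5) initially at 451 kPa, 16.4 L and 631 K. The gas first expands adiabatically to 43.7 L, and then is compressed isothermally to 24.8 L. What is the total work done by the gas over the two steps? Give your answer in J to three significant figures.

W_total ≈ 3170 J

Step 1 (adiabatic): W = (P₁V₁ − P₂V₂)/(γ−1) = (7396 − 4998)/0.4 = 5997 J.
After step 1: P = 114.4 kPa, V = 43.7 L, T = 426.4 K.
Step 2 (isothermal): W = P₁V₁ ln(V₂/V₁) = (4998) ln(24.8/43.7) = -2831 J.
W_total = 5997 − 2831 = 3166 J.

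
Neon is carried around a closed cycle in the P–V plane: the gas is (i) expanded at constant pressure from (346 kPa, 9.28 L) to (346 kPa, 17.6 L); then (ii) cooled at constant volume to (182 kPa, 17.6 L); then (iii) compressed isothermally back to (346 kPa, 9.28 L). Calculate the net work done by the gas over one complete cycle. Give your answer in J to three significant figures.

Leg (i): W = PΔV = (346)(17.6 − 9.28) = 2879 J.
Leg (ii): W = 0.
Leg (iii): W = PᵢVᵢ ln(V_f/Vᵢ) = (3203) ln(9.28/17.6) = -2050 J.
W_net = 2879 − 2050 = 828.6 J.

W_net ≈ 829 J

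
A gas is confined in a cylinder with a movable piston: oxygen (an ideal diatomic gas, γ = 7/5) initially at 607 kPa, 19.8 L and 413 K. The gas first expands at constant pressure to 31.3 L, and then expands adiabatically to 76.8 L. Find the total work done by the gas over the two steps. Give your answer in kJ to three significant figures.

Step 1 (isobaric): W = PΔV = (607 kPa)(31.3 − 19.8 L) = 6980 J.
After step 1: P = 607 kPa, V = 31.3 L, T = 652.9 K.
Step 2 (adiabatic): W = (P₁V₁ − P₂V₂)/(γ−1) = (18999 − 13268)/0.4 = 14328 J.
W_total = 6980 + 14328 = 21308 J.

W_total ≈ 21.3 kJ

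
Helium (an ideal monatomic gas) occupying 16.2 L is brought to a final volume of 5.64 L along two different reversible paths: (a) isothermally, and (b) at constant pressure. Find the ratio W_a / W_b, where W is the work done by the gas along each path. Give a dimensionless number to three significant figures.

Path (a) isothermal: W = P₁V₁ ln(V₂/V₁) → W_a/(P₁V₁) = -1.055.
Path (b) isobaric: W = P₁(V₂ − V₁) → W_b/(P₁V₁) = -0.6519.
W_a / W_b = -1.055 / -0.6519 = 1.619.

W_a / W_b ≈ 1.62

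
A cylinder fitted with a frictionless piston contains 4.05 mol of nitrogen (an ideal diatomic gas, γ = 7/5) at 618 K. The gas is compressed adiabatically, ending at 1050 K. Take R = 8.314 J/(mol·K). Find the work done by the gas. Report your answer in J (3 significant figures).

Adiabatic ⇒ Q = 0, so W_by = −ΔU = nCᵥ(T₁ − T₂).
Cᵥ = 5R/2 = 20.79 J/(mol·K).
W = (4.05)(20.79)(618 − 1050) = -36365 J.

W ≈ -36400 J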